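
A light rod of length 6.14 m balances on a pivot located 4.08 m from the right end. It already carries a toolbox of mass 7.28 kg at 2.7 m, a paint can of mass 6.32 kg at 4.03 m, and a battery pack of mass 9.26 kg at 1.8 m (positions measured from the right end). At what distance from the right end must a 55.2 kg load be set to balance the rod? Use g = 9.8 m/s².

x ≈ 4.65 m from the right end

About the pivot (at 4.08 m from the right end):
Toolbox: 7.28 × 9.8 = 71.34 N down at 2.7 m → arm 1.38 m, τ = 71.34 × 1.38 = 98.45 N·m clockwise.
Paint can: 6.32 × 9.8 = 61.94 N down at 4.03 m → arm 0.05 m, τ = 61.94 × 0.05 = 3.097 N·m clockwise.
Battery pack: 9.26 × 9.8 = 90.75 N down at 1.8 m → arm 2.28 m, τ = 90.75 × 2.28 = 206.9 N·m clockwise.
Net moment of existing loads = 308.4 N·m clockwise.
The load weighs 55.2 × 9.8 = 541 N and must supply an equal counterclockwise moment, so its lever arm about the pivot is 308.4 / 541 = 0.57 m.
That puts it at 4.08 + 0.57 = 4.65 m from the right end.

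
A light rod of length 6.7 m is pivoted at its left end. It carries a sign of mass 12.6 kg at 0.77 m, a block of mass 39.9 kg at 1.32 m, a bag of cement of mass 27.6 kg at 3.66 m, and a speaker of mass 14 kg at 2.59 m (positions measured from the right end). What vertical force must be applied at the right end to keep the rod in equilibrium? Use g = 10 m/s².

F ≈ 643 N

Take moments about the left end.
Sign: 12.6 × 10 = 126 N down at 0.77 m → arm 5.93 m, τ = 126 × 5.93 = 747.2 N·m clockwise.
Block: 39.9 × 10 = 399 N down at 1.32 m → arm 5.38 m, τ = 399 × 5.38 = 2147 N·m clockwise.
Bag of cement: 27.6 × 10 = 276 N down at 3.66 m → arm 3.04 m, τ = 276 × 3.04 = 839 N·m clockwise.
Speaker: 14 × 10 = 140 N down at 2.59 m → arm 4.11 m, τ = 140 × 4.11 = 575.4 N·m clockwise.
Net moment of the loads = 4309 N·m clockwise.
The upward force F acts at the right end, arm 6.7 m, giving F × 6.7 counterclockwise.
Στ = 0 ⇒ F × 6.7 = 4309 ⇒ F = 4309 / 6.7 = 643 N.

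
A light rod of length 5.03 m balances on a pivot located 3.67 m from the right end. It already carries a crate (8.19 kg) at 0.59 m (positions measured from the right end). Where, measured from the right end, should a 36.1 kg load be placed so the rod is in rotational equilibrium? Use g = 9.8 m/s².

Choose the pivot (at 3.67 m from the right end) as the axis so the support reaction has zero arm there.
Crate: 8.19 × 9.8 = 80.26 N down at 0.59 m → arm 3.08 m, τ = 80.26 × 3.08 = 247.2 N·m clockwise.
Net moment of existing loads = 247.2 N·m clockwise.
The load weighs 36.1 × 9.8 = 353.8 N and must supply an equal counterclockwise moment, so its lever arm about the pivot is 247.2 / 353.8 = 0.699 m.
That puts it at 3.67 + 0.699 = 4.37 m from the right end.

x ≈ 4.37 m from the right end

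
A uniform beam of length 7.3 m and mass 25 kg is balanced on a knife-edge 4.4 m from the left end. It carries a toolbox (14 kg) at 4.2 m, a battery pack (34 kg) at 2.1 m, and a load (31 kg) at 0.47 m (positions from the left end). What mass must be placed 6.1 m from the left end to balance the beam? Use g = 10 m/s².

Taking torques about the knife-edge (at 4.4 m from the left end):
Beam weight: 25 × 10 = 250 N down at 3.65 m → arm 0.75 m, τ = 250 × 0.75 = 187.5 N·m counterclockwise.
Toolbox: 14 × 10 = 140 N down at 4.2 m → arm 0.2 m, τ = 140 × 0.2 = 28 N·m counterclockwise.
Battery pack: 34 × 10 = 340 N down at 2.1 m → arm 2.3 m, τ = 340 × 2.3 = 782 N·m counterclockwise.
Load: 31 × 10 = 310 N down at 0.47 m → arm 3.93 m, τ = 310 × 3.93 = 1218 N·m counterclockwise.
Net moment of known loads = 2216 N·m counterclockwise.
An unknown mass m at 6.1 m has arm 1.7 m; its moment is m·g·1.7 clockwise.
Setting net torque to zero: m × 10 × 1.7 = 2216 → m = 2216 / (10 × 1.7) = 130 kg.

m ≈ 130 kg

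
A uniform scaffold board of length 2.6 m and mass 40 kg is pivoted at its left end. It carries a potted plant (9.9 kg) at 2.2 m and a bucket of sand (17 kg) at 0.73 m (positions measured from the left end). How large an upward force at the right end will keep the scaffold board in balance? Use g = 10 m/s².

Take moments about the left end.
Beam weight: 40 × 10 = 400 N down at 1.3 m → arm 1.3 m, τ = 400 × 1.3 = 520 N·m clockwise.
Potted plant: 9.9 × 10 = 99 N down at 2.2 m → arm 2.2 m, τ = 99 × 2.2 = 217.8 N·m clockwise.
Bucket of sand: 17 × 10 = 170 N down at 0.73 m → arm 0.73 m, τ = 170 × 0.73 = 124.1 N·m clockwise.
Net moment of the loads = 861.9 N·m clockwise.
The upward force F acts at the right end, arm 2.6 m, giving F × 2.6 counterclockwise.
Balancing moments: F × 2.6 = 861.9, giving F = 861.9 / 2.6 = 332 N.

F ≈ 332 N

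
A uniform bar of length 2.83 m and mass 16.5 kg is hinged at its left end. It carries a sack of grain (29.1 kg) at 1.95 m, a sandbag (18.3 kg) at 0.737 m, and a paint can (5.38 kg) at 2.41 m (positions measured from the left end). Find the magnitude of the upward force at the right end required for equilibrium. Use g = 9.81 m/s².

Choose the left end as the axis so the unknown pivot reaction has zero arm there.
Beam weight: 16.5 × 9.81 = 161.9 N down at 1.415 m → arm 1.415 m, τ = 161.9 × 1.415 = 229.1 N·m clockwise.
Sack of grain: 29.1 × 9.81 = 285.5 N down at 1.95 m → arm 1.95 m, τ = 285.5 × 1.95 = 556.7 N·m clockwise.
Sandbag: 18.3 × 9.81 = 179.5 N down at 0.737 m → arm 0.737 m, τ = 179.5 × 0.737 = 132.3 N·m clockwise.
Paint can: 5.38 × 9.81 = 52.78 N down at 2.41 m → arm 2.41 m, τ = 52.78 × 2.41 = 127.2 N·m clockwise.
Net moment of the loads = 1045 N·m clockwise.
The upward force F acts at the right end, arm 2.83 m, giving F × 2.83 counterclockwise.
Balancing moments: F × 2.83 = 1045, giving F = 1045 / 2.83 = 369 N.

F ≈ 369 N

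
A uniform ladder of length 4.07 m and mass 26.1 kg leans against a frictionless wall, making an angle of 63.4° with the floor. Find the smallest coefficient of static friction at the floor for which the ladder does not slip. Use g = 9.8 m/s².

Sum moments about the foot of the ladder (the floor normal and friction both act there and drop out).
Ladder weight 26.1×9.8 = 255.8 N acts at 2.035 m along the ladder; its horizontal arm is 2.035·cos63.4° = 0.9112 m → τ = 233.1 N·m clockwise.
Wall normal N acts horizontally at the top; its moment arm is the height L sinθ = 4.07·sin63.4° = 3.639 m, counterclockwise.
Balancing moments: N × 3.639 = 233.1, giving N = 64.06 N.
ΣFx = 0 ⇒ f = N_wall = 64.06 N. ΣFy = 0 ⇒ N_floor = 255.8 N.
μ_min = f / N_floor = 64.06 / 255.8 = 0.25.

μ_min ≈ 0.25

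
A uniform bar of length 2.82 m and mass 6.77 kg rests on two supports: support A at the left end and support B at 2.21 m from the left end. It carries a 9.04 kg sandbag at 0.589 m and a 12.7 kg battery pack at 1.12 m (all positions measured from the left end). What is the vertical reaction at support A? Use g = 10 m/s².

About support B:
Beam weight: 6.77 × 10 = 67.7 N down at 1.41 m → arm 0.8 m, τ = 67.7 × 0.8 = 54.16 N·m counterclockwise.
Sandbag: 9.04 × 10 = 90.4 N down at 0.589 m → arm 1.621 m, τ = 90.4 × 1.621 = 146.5 N·m counterclockwise.
Battery pack: 12.7 × 10 = 127 N down at 1.12 m → arm 1.09 m, τ = 127 × 1.09 = 138.4 N·m counterclockwise.
Net load moment about support B = 339.1 N·m counterclockwise.
Reaction R at support A is upward at 0 m, arm 2.21 m → moment R × 2.21 clockwise.
Balancing moments: R × 2.21 = 339.1, giving R = 153 N.

R_A ≈ 153 N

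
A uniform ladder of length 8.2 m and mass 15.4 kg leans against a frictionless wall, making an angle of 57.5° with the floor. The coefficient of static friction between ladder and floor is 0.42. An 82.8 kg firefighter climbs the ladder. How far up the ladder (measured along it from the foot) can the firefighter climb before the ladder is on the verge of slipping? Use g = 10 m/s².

Take moments about the foot of the ladder.
Ladder weight 15.4×10 = 154 N acts at 4.1 m along the ladder; its horizontal arm is 4.1·cos57.5° = 2.203 m → τ = 339.3 N·m clockwise.
Firefighter weight 82.8×10 = 828 N at distance d → arm d·cos57.5° → τ = 828·d·0.5373 clockwise.
Wall normal N at the top has arm L sinθ = 6.916 m counterclockwise, so Στ = 0 gives N·6.916 = 339.3 + 444.9·d.
ΣFy = 0 ⇒ N_floor = 982 N, so the maximum friction is μ_s·N_floor = 0.42×982 = 412.4 N. ΣFx = 0 ⇒ N_wall = f, so at the slipping point N = 412.4 N.
Substituting: 412.4×6.916 = 339.3 + 444.9·d ⇒ d = (2852 − 339.3) / 444.9 = 5.65 m.

d ≈ 5.65 m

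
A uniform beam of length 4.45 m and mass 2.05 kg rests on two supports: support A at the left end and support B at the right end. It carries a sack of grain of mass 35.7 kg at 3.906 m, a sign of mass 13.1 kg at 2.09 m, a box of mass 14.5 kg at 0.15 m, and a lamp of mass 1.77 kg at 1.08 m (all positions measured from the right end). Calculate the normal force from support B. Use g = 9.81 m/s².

Sum moments about support A (its reaction then has zero moment arm).
Beam weight: 2.05 × 9.81 = 20.11 N down at 2.225 m → arm 2.225 m, τ = 20.11 × 2.225 = 44.74 N·m clockwise.
Sack of grain: 35.7 × 9.81 = 350.2 N down at 3.906 m → arm 0.544 m, τ = 350.2 × 0.544 = 190.5 N·m clockwise.
Sign: 13.1 × 9.81 = 128.5 N down at 2.09 m → arm 2.36 m, τ = 128.5 × 2.36 = 303.3 N·m clockwise.
Box: 14.5 × 9.81 = 142.2 N down at 0.15 m → arm 4.3 m, τ = 142.2 × 4.3 = 611.5 N·m clockwise.
Lamp: 1.77 × 9.81 = 17.36 N down at 1.08 m → arm 3.37 m, τ = 17.36 × 3.37 = 58.5 N·m clockwise.
Net load moment about support A = 1209 N·m clockwise.
Reaction R at support B is upward at 0 m, arm 4.45 m → moment R × 4.45 counterclockwise.
Setting net torque to zero: R × 4.45 = 1209 → R = 272 N.

R_B ≈ 272 N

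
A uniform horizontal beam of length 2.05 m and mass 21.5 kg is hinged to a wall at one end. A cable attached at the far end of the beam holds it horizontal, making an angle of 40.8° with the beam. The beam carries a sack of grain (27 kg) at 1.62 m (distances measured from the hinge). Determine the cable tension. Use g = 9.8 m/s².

Taking torques about the hinge:
Beam weight: 21.5 × 9.8 = 210.7 N down at 1.025 m → arm 1.025 m, τ = 210.7 × 1.025 = 216 N·m clockwise.
Sack of grain: 27 × 9.8 = 264.6 N down at 1.62 m → arm 1.62 m, τ = 264.6 × 1.62 = 428.7 N·m clockwise.
Total clockwise load moment = 644.7 N·m.
The cable tension T acts at 2.05 m; only its component perpendicular to the beam, T sinθ, produces torque. sin 40.8° = 0.6534.
Setting net torque to zero: T × 2.05 × 0.6534 = 644.7 → T = 644.7 / 1.339 = 481 N.

T ≈ 481 N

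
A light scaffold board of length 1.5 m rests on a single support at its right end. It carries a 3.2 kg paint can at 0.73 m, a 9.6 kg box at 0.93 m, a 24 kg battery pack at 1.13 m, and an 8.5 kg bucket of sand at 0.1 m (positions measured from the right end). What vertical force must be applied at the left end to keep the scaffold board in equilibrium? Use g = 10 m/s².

Choose the right end as the axis so the unknown pivot reaction has zero arm there.
Paint can: 3.2 × 10 = 32 N down at 0.73 m → arm 0.73 m, τ = 32 × 0.73 = 23.36 N·m counterclockwise.
Box: 9.6 × 10 = 96 N down at 0.93 m → arm 0.93 m, τ = 96 × 0.93 = 89.28 N·m counterclockwise.
Battery pack: 24 × 10 = 240 N down at 1.13 m → arm 1.13 m, τ = 240 × 1.13 = 271.2 N·m counterclockwise.
Bucket of sand: 8.5 × 10 = 85 N down at 0.1 m → arm 0.1 m, τ = 85 × 0.1 = 8.5 N·m counterclockwise.
Net moment of the loads = 392.3 N·m counterclockwise.
The upward force F acts at the left end, arm 1.5 m, giving F × 1.5 clockwise.
Balancing moments: F × 1.5 = 392.3, giving F = 392.3 / 1.5 = 262 N.

F ≈ 262 N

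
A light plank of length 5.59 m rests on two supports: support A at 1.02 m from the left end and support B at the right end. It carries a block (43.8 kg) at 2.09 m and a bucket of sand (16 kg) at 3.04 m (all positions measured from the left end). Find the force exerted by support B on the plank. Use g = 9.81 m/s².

R_B ≈ 170 N

Choose support A as the axis so its reaction then has zero moment arm.
Block: 43.8 × 9.81 = 429.7 N down at 2.09 m → arm 1.07 m, τ = 429.7 × 1.07 = 459.8 N·m clockwise.
Bucket of sand: 16 × 9.81 = 157 N down at 3.04 m → arm 2.02 m, τ = 157 × 2.02 = 317.1 N·m clockwise.
Net load moment about support A = 776.9 N·m clockwise.
Reaction R at support B is upward at 5.59 m, arm 4.57 m → moment R × 4.57 counterclockwise.
Setting net torque to zero: R × 4.57 = 776.9 → R = 170 N.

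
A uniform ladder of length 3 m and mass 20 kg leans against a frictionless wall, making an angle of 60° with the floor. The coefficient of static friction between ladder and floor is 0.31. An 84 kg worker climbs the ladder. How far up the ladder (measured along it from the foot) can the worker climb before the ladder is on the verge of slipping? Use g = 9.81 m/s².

d ≈ 1.64 m

Choose the foot of the ladder as the axis so the floor normal and friction both act there and drop out.
Ladder weight 20×9.81 = 196.2 N acts at 1.5 m along the ladder; its horizontal arm is 1.5·cos60° = 0.75 m → τ = 147.1 N·m clockwise.
Worker weight 84×9.81 = 824 N at distance d → arm d·cos60° → τ = 824·d·0.5 clockwise.
Wall normal N at the top has arm L sinθ = 2.598 m counterclockwise, so Στ = 0 gives N·2.598 = 147.1 + 412·d.
ΣFy = 0 ⇒ N_floor = 1020 N, so the maximum friction is μ_s·N_floor = 0.31×1020 = 316.2 N. ΣFx = 0 ⇒ N_wall = f, so at the slipping point N = 316.2 N.
Substituting: 316.2×2.598 = 147.1 + 412·d ⇒ d = (821.5 − 147.1) / 412 = 1.64 m.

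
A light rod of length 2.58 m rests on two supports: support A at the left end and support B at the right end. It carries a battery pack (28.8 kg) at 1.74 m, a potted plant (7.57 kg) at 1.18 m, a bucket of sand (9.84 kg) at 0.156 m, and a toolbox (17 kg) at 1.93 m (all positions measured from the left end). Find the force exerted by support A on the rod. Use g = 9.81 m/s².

About support B:
Battery pack: 28.8 × 9.81 = 282.5 N down at 1.74 m → arm 0.84 m, τ = 282.5 × 0.84 = 237.3 N·m counterclockwise.
Potted plant: 7.57 × 9.81 = 74.26 N down at 1.18 m → arm 1.4 m, τ = 74.26 × 1.4 = 104 N·m counterclockwise.
Bucket of sand: 9.84 × 9.81 = 96.53 N down at 0.156 m → arm 2.424 m, τ = 96.53 × 2.424 = 234 N·m counterclockwise.
Toolbox: 17 × 9.81 = 166.8 N down at 1.93 m → arm 0.65 m, τ = 166.8 × 0.65 = 108.4 N·m counterclockwise.
Net load moment about support B = 683.7 N·m counterclockwise.
Reaction R at support A is upward at 0 m, arm 2.58 m → moment R × 2.58 clockwise.
For rotational equilibrium, R × 2.58 = 683.7, so R = 265 N.

R_A ≈ 265 N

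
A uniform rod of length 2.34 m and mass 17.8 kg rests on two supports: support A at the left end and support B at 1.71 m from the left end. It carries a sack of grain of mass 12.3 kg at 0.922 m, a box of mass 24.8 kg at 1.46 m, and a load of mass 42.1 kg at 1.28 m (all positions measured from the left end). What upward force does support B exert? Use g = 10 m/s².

R_B ≈ 715 N

About support A:
Beam weight: 17.8 × 10 = 178 N down at 1.17 m → arm 1.17 m, τ = 178 × 1.17 = 208.3 N·m clockwise.
Sack of grain: 12.3 × 10 = 123 N down at 0.922 m → arm 0.922 m, τ = 123 × 0.922 = 113.4 N·m clockwise.
Box: 24.8 × 10 = 248 N down at 1.46 m → arm 1.46 m, τ = 248 × 1.46 = 362.1 N·m clockwise.
Load: 42.1 × 10 = 421 N down at 1.28 m → arm 1.28 m, τ = 421 × 1.28 = 538.9 N·m clockwise.
Net load moment about support A = 1223 N·m clockwise.
Reaction R at support B is upward at 1.71 m, arm 1.71 m → moment R × 1.71 counterclockwise.
Balancing moments: R × 1.71 = 1223, giving R = 715 N.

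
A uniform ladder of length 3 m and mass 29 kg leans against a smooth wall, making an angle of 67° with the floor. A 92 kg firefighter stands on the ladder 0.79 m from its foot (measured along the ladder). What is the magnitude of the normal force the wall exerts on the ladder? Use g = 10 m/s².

N_wall ≈ 164 N

Choose the foot of the ladder as the axis so the floor normal and friction both act there and drop out.
Ladder weight 29×10 = 290 N acts at 1.5 m along the ladder; its horizontal arm is 1.5·cos67° = 0.5861 m → τ = 170 N·m clockwise.
Firefighter: 92×10 = 920 N at 0.79 m → arm 0.3087 m → τ = 284 N·m clockwise.
Wall normal N acts horizontally at the top; its moment arm is the height L sinθ = 3·sin67° = 2.762 m, counterclockwise.
Setting net torque to zero: N × 2.762 = 454 → N = 164 N.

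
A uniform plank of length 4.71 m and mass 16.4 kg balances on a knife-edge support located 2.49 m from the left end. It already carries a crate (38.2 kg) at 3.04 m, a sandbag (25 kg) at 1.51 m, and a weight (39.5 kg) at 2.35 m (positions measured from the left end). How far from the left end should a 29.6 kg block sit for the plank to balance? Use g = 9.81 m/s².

x ≈ 2.87 m from the left end

Sum moments about the knife-edge support (at 2.49 m from the left end) (the support reaction has zero arm there).
Beam weight: 16.4 × 9.81 = 160.9 N down at 2.355 m → arm 0.135 m, τ = 160.9 × 0.135 = 21.72 N·m counterclockwise.
Crate: 38.2 × 9.81 = 374.7 N down at 3.04 m → arm 0.55 m, τ = 374.7 × 0.55 = 206.1 N·m clockwise.
Sandbag: 25 × 9.81 = 245.2 N down at 1.51 m → arm 0.98 m, τ = 245.2 × 0.98 = 240.3 N·m counterclockwise.
Weight: 39.5 × 9.81 = 387.5 N down at 2.35 m → arm 0.14 m, τ = 387.5 × 0.14 = 54.25 N·m counterclockwise.
Net moment of existing loads = 110.2 N·m counterclockwise.
The block weighs 29.6 × 9.81 = 290.4 N and must supply an equal clockwise moment, so its lever arm about the knife-edge support is 110.2 / 290.4 = 0.379 m.
That puts it at 2.49 + 0.379 = 2.87 m from the left end.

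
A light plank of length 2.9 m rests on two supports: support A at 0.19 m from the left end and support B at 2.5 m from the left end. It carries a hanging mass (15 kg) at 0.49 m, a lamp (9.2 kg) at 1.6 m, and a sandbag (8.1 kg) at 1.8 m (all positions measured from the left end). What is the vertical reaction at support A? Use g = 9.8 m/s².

Taking torques about support B:
Hanging mass: 15 × 9.8 = 147 N down at 0.49 m → arm 2.01 m, τ = 147 × 2.01 = 295.5 N·m counterclockwise.
Lamp: 9.2 × 9.8 = 90.16 N down at 1.6 m → arm 0.9 m, τ = 90.16 × 0.9 = 81.14 N·m counterclockwise.
Sandbag: 8.1 × 9.8 = 79.38 N down at 1.8 m → arm 0.7 m, τ = 79.38 × 0.7 = 55.57 N·m counterclockwise.
Net load moment about support B = 432.2 N·m counterclockwise.
Reaction R at support A is upward at 0.19 m, arm 2.31 m → moment R × 2.31 clockwise.
Στ = 0 ⇒ R × 2.31 = 432.2 ⇒ R = 187 N.

R_A ≈ 187 N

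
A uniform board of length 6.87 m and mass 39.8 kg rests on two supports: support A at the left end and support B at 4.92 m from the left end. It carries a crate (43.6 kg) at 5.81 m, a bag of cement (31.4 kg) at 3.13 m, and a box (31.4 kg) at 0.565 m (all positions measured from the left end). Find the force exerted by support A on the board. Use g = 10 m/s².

R_A ≈ 433 N

Choose support B as the axis so its reaction then has zero moment arm.
Beam weight: 39.8 × 10 = 398 N down at 3.435 m → arm 1.485 m, τ = 398 × 1.485 = 591 N·m counterclockwise.
Crate: 43.6 × 10 = 436 N down at 5.81 m → arm 0.89 m, τ = 436 × 0.89 = 388 N·m clockwise.
Bag of cement: 31.4 × 10 = 314 N down at 3.13 m → arm 1.79 m, τ = 314 × 1.79 = 562.1 N·m counterclockwise.
Box: 31.4 × 10 = 314 N down at 0.565 m → arm 4.355 m, τ = 314 × 4.355 = 1367 N·m counterclockwise.
Net load moment about support B = 2132 N·m counterclockwise.
Reaction R at support A is upward at 0 m, arm 4.92 m → moment R × 4.92 clockwise.
Στ = 0 ⇒ R × 4.92 = 2132 ⇒ R = 433 N.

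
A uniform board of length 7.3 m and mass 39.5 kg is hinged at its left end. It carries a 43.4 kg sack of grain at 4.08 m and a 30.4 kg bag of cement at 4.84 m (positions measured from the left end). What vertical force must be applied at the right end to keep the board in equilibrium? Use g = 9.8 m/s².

F ≈ 629 N

Taking torques about the left end:
Beam weight: 39.5 × 9.8 = 387.1 N down at 3.65 m → arm 3.65 m, τ = 387.1 × 3.65 = 1413 N·m clockwise.
Sack of grain: 43.4 × 9.8 = 425.3 N down at 4.08 m → arm 4.08 m, τ = 425.3 × 4.08 = 1735 N·m clockwise.
Bag of cement: 30.4 × 9.8 = 297.9 N down at 4.84 m → arm 4.84 m, τ = 297.9 × 4.84 = 1442 N·m clockwise.
Net moment of the loads = 4590 N·m clockwise.
The upward force F acts at the right end, arm 7.3 m, giving F × 7.3 counterclockwise.
For rotational equilibrium, F × 7.3 = 4590, so F = 4590 / 7.3 = 629 N.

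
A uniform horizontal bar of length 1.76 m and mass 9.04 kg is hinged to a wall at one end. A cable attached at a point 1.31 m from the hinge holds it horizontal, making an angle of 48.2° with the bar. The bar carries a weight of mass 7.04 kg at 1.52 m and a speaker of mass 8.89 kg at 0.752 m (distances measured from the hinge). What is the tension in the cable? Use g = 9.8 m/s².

About the hinge:
Beam weight: 9.04 × 9.8 = 88.59 N down at 0.88 m → arm 0.88 m, τ = 88.59 × 0.88 = 77.96 N·m clockwise.
Weight: 7.04 × 9.8 = 68.99 N down at 1.52 m → arm 1.52 m, τ = 68.99 × 1.52 = 104.9 N·m clockwise.
Speaker: 8.89 × 9.8 = 87.12 N down at 0.752 m → arm 0.752 m, τ = 87.12 × 0.752 = 65.51 N·m clockwise.
Total clockwise load moment = 248.4 N·m.
The cable tension T acts at 1.31 m; only its component perpendicular to the bar, T sinθ, produces torque. sin 48.2° = 0.7455.
For rotational equilibrium, T × 1.31 × 0.7455 = 248.4, so T = 248.4 / 0.9766 = 254 N.

T ≈ 254 N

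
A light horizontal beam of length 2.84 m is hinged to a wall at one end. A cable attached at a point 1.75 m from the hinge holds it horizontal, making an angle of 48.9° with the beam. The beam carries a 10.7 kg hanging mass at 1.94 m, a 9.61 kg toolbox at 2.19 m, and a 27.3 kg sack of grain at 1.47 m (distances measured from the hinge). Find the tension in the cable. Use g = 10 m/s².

About the hinge:
Hanging mass: 10.7 × 10 = 107 N down at 1.94 m → arm 1.94 m, τ = 107 × 1.94 = 207.6 N·m clockwise.
Toolbox: 9.61 × 10 = 96.1 N down at 2.19 m → arm 2.19 m, τ = 96.1 × 2.19 = 210.5 N·m clockwise.
Sack of grain: 27.3 × 10 = 273 N down at 1.47 m → arm 1.47 m, τ = 273 × 1.47 = 401.3 N·m clockwise.
Total clockwise load moment = 819.4 N·m.
The cable tension T acts at 1.75 m; only its component perpendicular to the beam, T sinθ, produces torque. sin 48.9° = 0.7536.
Balancing moments: T × 1.75 × 0.7536 = 819.4, giving T = 819.4 / 1.319 = 621 N.

T ≈ 621 N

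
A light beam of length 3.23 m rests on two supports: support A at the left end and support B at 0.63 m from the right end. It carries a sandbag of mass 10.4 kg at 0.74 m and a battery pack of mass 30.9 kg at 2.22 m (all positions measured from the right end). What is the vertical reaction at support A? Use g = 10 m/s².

Sum moments about support B (its reaction then has zero moment arm).
Sandbag: 10.4 × 10 = 104 N down at 0.74 m → arm 0.11 m, τ = 104 × 0.11 = 11.44 N·m counterclockwise.
Battery pack: 30.9 × 10 = 309 N down at 2.22 m → arm 1.59 m, τ = 309 × 1.59 = 491.3 N·m counterclockwise.
Net load moment about support B = 502.7 N·m counterclockwise.
Reaction R at support A is upward at 3.23 m, arm 2.6 m → moment R × 2.6 clockwise.
For rotational equilibrium, R × 2.6 = 502.7, so R = 193 N.

R_A ≈ 193 N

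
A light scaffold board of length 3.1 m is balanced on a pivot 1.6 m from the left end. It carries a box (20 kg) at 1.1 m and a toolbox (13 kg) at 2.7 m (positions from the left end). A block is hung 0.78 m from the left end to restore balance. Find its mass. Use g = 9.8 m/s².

m ≈ 5.24 kg

Taking torques about the pivot (at 1.6 m from the left end):
Box: 20 × 9.8 = 196 N down at 1.1 m → arm 0.5 m, τ = 196 × 0.5 = 98 N·m counterclockwise.
Toolbox: 13 × 9.8 = 127.4 N down at 2.7 m → arm 1.1 m, τ = 127.4 × 1.1 = 140.1 N·m clockwise.
Net moment of known loads = 42.1 N·m clockwise.
An unknown mass m at 0.78 m has arm 0.82 m; its moment is m·g·0.82 counterclockwise.
For rotational equilibrium, m × 9.8 × 0.82 = 42.1, so m = 42.1 / (9.8 × 0.82) = 5.24 kg.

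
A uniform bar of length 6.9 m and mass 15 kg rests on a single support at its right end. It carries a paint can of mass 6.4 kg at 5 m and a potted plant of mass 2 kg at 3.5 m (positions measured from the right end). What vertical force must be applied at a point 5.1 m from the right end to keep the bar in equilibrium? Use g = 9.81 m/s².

F ≈ 175 N

About the right end:
Beam weight: 15 × 9.81 = 147.2 N down at 3.45 m → arm 3.45 m, τ = 147.2 × 3.45 = 507.8 N·m counterclockwise.
Paint can: 6.4 × 9.81 = 62.78 N down at 5 m → arm 5 m, τ = 62.78 × 5 = 313.9 N·m counterclockwise.
Potted plant: 2 × 9.81 = 19.62 N down at 3.5 m → arm 3.5 m, τ = 19.62 × 3.5 = 68.67 N·m counterclockwise.
Net moment of the loads = 890.4 N·m counterclockwise.
The upward force F acts at a point 5.1 m from the right end, arm 5.1 m, giving F × 5.1 clockwise.
Balancing moments: F × 5.1 = 890.4, giving F = 890.4 / 5.1 = 175 N.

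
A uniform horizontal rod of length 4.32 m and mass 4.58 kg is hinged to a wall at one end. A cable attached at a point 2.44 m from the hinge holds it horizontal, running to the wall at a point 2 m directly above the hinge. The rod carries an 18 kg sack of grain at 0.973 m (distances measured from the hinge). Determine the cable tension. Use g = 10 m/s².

Sum moments about the hinge (the unknown hinge reaction has zero arm there).
Beam weight: 4.58 × 10 = 45.8 N down at 2.16 m → arm 2.16 m, τ = 45.8 × 2.16 = 98.93 N·m clockwise.
Sack of grain: 18 × 10 = 180 N down at 0.973 m → arm 0.973 m, τ = 180 × 0.973 = 175.1 N·m clockwise.
Total clockwise load moment = 274 N·m.
The cable tension T acts at 2.44 m; only its component perpendicular to the rod, T sinθ, produces torque. sinθ = h/√(h²+d²) = 2/√(2²+2.44²) = 0.6339.
Στ = 0 ⇒ T × 2.44 × 0.6339 = 274 ⇒ T = 274 / 1.547 = 177 N.

T ≈ 177 N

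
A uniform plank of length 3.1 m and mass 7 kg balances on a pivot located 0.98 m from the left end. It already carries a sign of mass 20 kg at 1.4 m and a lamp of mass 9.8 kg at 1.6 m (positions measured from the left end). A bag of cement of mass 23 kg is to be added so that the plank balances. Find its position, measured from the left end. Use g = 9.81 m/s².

Taking torques about the pivot (at 0.98 m from the left end):
Beam weight: 7 × 9.81 = 68.67 N down at 1.55 m → arm 0.57 m, τ = 68.67 × 0.57 = 39.14 N·m clockwise.
Sign: 20 × 9.81 = 196.2 N down at 1.4 m → arm 0.42 m, τ = 196.2 × 0.42 = 82.4 N·m clockwise.
Lamp: 9.8 × 9.81 = 96.14 N down at 1.6 m → arm 0.62 m, τ = 96.14 × 0.62 = 59.61 N·m clockwise.
Net moment of existing loads = 181.2 N·m clockwise.
The bag of cement weighs 23 × 9.81 = 225.6 N and must supply an equal counterclockwise moment, so its lever arm about the pivot is 181.2 / 225.6 = 0.803 m.
That puts it at 0.98 − 0.803 = 0.177 m from the left end.

x ≈ 0.177 m from the left end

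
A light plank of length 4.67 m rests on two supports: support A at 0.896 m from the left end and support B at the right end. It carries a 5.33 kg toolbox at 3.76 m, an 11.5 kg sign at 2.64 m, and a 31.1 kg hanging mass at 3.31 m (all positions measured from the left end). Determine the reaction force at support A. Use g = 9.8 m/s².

R_A ≈ 183 N

Sum moments about support B (its reaction then has zero moment arm).
Toolbox: 5.33 × 9.8 = 52.23 N down at 3.76 m → arm 0.91 m, τ = 52.23 × 0.91 = 47.53 N·m counterclockwise.
Sign: 11.5 × 9.8 = 112.7 N down at 2.64 m → arm 2.03 m, τ = 112.7 × 2.03 = 228.8 N·m counterclockwise.
Hanging mass: 31.1 × 9.8 = 304.8 N down at 3.31 m → arm 1.36 m, τ = 304.8 × 1.36 = 414.5 N·m counterclockwise.
Net load moment about support B = 690.8 N·m counterclockwise.
Reaction R at support A is upward at 0.896 m, arm 3.774 m → moment R × 3.774 clockwise.
Setting net torque to zero: R × 3.774 = 690.8 → R = 183 N.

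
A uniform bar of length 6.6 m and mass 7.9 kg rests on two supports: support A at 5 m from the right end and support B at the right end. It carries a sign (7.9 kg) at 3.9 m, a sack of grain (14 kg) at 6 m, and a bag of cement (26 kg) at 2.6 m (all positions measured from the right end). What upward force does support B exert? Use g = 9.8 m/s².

About support A:
Beam weight: 7.9 × 9.8 = 77.42 N down at 3.3 m → arm 1.7 m, τ = 77.42 × 1.7 = 131.6 N·m clockwise.
Sign: 7.9 × 9.8 = 77.42 N down at 3.9 m → arm 1.1 m, τ = 77.42 × 1.1 = 85.16 N·m clockwise.
Sack of grain: 14 × 9.8 = 137.2 N down at 6 m → arm 1 m, τ = 137.2 × 1 = 137.2 N·m counterclockwise.
Bag of cement: 26 × 9.8 = 254.8 N down at 2.6 m → arm 2.4 m, τ = 254.8 × 2.4 = 611.5 N·m clockwise.
Net load moment about support A = 691.1 N·m clockwise.
Reaction R at support B is upward at 0 m, arm 5 m → moment R × 5 counterclockwise.
For rotational equilibrium, R × 5 = 691.1, so R = 138 N.

R_B ≈ 138 N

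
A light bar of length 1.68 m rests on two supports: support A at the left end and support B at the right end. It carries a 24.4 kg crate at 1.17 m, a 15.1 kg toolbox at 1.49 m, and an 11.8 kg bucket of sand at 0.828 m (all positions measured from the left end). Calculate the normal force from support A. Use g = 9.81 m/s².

Sum moments about support B (its reaction then has zero moment arm).
Crate: 24.4 × 9.81 = 239.4 N down at 1.17 m → arm 0.51 m, τ = 239.4 × 0.51 = 122.1 N·m counterclockwise.
Toolbox: 15.1 × 9.81 = 148.1 N down at 1.49 m → arm 0.19 m, τ = 148.1 × 0.19 = 28.14 N·m counterclockwise.
Bucket of sand: 11.8 × 9.81 = 115.8 N down at 0.828 m → arm 0.852 m, τ = 115.8 × 0.852 = 98.66 N·m counterclockwise.
Net load moment about support B = 248.9 N·m counterclockwise.
Reaction R at support A is upward at 0 m, arm 1.68 m → moment R × 1.68 clockwise.
Balancing moments: R × 1.68 = 248.9, giving R = 148 N.

R_A ≈ 148 N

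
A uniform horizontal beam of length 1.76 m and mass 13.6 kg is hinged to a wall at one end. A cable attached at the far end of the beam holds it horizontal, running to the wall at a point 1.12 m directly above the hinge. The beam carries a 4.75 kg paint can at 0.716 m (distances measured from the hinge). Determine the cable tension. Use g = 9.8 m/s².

Take moments about the hinge.
Beam weight: 13.6 × 9.8 = 133.3 N down at 0.88 m → arm 0.88 m, τ = 133.3 × 0.88 = 117.3 N·m clockwise.
Paint can: 4.75 × 9.8 = 46.55 N down at 0.716 m → arm 0.716 m, τ = 46.55 × 0.716 = 33.33 N·m clockwise.
Total clockwise load moment = 150.6 N·m.
The cable tension T acts at 1.76 m; only its component perpendicular to the beam, T sinθ, produces torque. sinθ = h/√(h²+d²) = 1.12/√(1.12²+1.76²) = 0.5369.
Balancing moments: T × 1.76 × 0.5369 = 150.6, giving T = 150.6 / 0.9449 = 159 N.

T ≈ 159 N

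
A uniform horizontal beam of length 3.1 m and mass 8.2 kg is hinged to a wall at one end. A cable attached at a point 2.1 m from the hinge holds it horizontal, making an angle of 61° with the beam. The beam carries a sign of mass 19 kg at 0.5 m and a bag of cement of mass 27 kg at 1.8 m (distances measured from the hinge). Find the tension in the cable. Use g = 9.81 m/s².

T ≈ 378 N

Take moments about the hinge.
Beam weight: 8.2 × 9.81 = 80.44 N down at 1.55 m → arm 1.55 m, τ = 80.44 × 1.55 = 124.7 N·m clockwise.
Sign: 19 × 9.81 = 186.4 N down at 0.5 m → arm 0.5 m, τ = 186.4 × 0.5 = 93.2 N·m clockwise.
Bag of cement: 27 × 9.81 = 264.9 N down at 1.8 m → arm 1.8 m, τ = 264.9 × 1.8 = 476.8 N·m clockwise.
Total clockwise load moment = 694.7 N·m.
The cable tension T acts at 2.1 m; only its component perpendicular to the beam, T sinθ, produces torque. sin 61° = 0.8746.
Στ = 0 ⇒ T × 2.1 × 0.8746 = 694.7 ⇒ T = 694.7 / 1.837 = 378 N.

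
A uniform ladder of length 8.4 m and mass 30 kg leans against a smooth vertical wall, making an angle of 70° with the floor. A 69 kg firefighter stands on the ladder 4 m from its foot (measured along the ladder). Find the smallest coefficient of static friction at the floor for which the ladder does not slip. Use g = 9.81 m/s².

μ_min ≈ 0.176

About the foot of the ladder:
Ladder weight 30×9.81 = 294.3 N acts at 4.2 m along the ladder; its horizontal arm is 4.2·cos70° = 1.436 m → τ = 422.6 N·m clockwise.
Firefighter: 69×9.81 = 676.9 N at 4 m → arm 1.368 m → τ = 926 N·m clockwise.
Wall normal N acts horizontally at the top; its moment arm is the height L sinθ = 8.4·sin70° = 7.893 m, counterclockwise.
Στ = 0 ⇒ N × 7.893 = 1349 ⇒ N = 170.9 N.
ΣFx = 0 ⇒ f = N_wall = 170.9 N. ΣFy = 0 ⇒ N_floor = 971.2 N.
μ_min = f / N_floor = 170.9 / 971.2 = 0.176.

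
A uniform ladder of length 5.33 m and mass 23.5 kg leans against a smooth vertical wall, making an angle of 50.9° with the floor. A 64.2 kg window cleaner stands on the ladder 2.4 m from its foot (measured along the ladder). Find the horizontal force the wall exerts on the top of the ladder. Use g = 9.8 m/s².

N_wall ≈ 324 N

Choose the foot of the ladder as the axis so the floor normal and friction both act there and drop out.
Ladder weight 23.5×9.8 = 230.3 N acts at 2.665 m along the ladder; its horizontal arm is 2.665·cos50.9° = 1.681 m → τ = 387.1 N·m clockwise.
Window cleaner: 64.2×9.8 = 629.2 N at 2.4 m → arm 1.514 m → τ = 952.6 N·m clockwise.
Wall normal N acts horizontally at the top; its moment arm is the height L sinθ = 5.33·sin50.9° = 4.136 m, counterclockwise.
Balancing moments: N × 4.136 = 1340, giving N = 324 N.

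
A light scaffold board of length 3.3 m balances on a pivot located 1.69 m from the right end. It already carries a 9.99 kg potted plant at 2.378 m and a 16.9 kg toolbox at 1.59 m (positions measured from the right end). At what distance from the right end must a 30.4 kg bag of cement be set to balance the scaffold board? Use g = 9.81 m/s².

Choose the pivot (at 1.69 m from the right end) as the axis so the support reaction has zero arm there.
Potted plant: 9.99 × 9.81 = 98 N down at 2.378 m → arm 0.688 m, τ = 98 × 0.688 = 67.42 N·m counterclockwise.
Toolbox: 16.9 × 9.81 = 165.8 N down at 1.59 m → arm 0.1 m, τ = 165.8 × 0.1 = 16.58 N·m clockwise.
Net moment of existing loads = 50.84 N·m counterclockwise.
The bag of cement weighs 30.4 × 9.81 = 298.2 N and must supply an equal clockwise moment, so its lever arm about the pivot is 50.84 / 298.2 = 0.17 m.
That puts it at 1.69 − 0.17 = 1.52 m from the right end.

x ≈ 1.52 m from the right end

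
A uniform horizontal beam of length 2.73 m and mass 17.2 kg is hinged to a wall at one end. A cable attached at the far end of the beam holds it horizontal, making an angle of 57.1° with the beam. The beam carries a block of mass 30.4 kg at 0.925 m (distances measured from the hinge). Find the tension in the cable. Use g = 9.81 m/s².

Sum moments about the hinge (the unknown hinge reaction has zero arm there).
Beam weight: 17.2 × 9.81 = 168.7 N down at 1.365 m → arm 1.365 m, τ = 168.7 × 1.365 = 230.3 N·m clockwise.
Block: 30.4 × 9.81 = 298.2 N down at 0.925 m → arm 0.925 m, τ = 298.2 × 0.925 = 275.8 N·m clockwise.
Total clockwise load moment = 506.1 N·m.
The cable tension T acts at 2.73 m; only its component perpendicular to the beam, T sinθ, produces torque. sin 57.1° = 0.8396.
For rotational equilibrium, T × 2.73 × 0.8396 = 506.1, so T = 506.1 / 2.292 = 221 N.

T ≈ 221 N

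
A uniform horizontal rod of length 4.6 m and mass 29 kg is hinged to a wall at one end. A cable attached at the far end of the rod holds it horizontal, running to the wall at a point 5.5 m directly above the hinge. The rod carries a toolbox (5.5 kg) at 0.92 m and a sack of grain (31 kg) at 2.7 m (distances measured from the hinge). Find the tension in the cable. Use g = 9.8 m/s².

T ≈ 432 N

Sum moments about the hinge (the unknown hinge reaction has zero arm there).
Beam weight: 29 × 9.8 = 284.2 N down at 2.3 m → arm 2.3 m, τ = 284.2 × 2.3 = 653.7 N·m clockwise.
Toolbox: 5.5 × 9.8 = 53.9 N down at 0.92 m → arm 0.92 m, τ = 53.9 × 0.92 = 49.59 N·m clockwise.
Sack of grain: 31 × 9.8 = 303.8 N down at 2.7 m → arm 2.7 m, τ = 303.8 × 2.7 = 820.3 N·m clockwise.
Total clockwise load moment = 1524 N·m.
The cable tension T acts at 4.6 m; only its component perpendicular to the rod, T sinθ, produces torque. sinθ = h/√(h²+d²) = 5.5/√(5.5²+4.6²) = 0.7671.
Στ = 0 ⇒ T × 4.6 × 0.7671 = 1524 ⇒ T = 1524 / 3.529 = 432 N.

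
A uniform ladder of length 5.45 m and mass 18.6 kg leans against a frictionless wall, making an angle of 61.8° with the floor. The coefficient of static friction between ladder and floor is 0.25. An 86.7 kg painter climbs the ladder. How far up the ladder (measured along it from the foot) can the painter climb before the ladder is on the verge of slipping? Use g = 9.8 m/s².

Sum moments about the foot of the ladder (the floor normal and friction both act there and drop out).
Ladder weight 18.6×9.8 = 182.3 N acts at 2.725 m along the ladder; its horizontal arm is 2.725·cos61.8° = 1.288 m → τ = 234.8 N·m clockwise.
Painter weight 86.7×9.8 = 849.7 N at distance d → arm d·cos61.8° → τ = 849.7·d·0.4726 clockwise.
Wall normal N at the top has arm L sinθ = 4.803 m counterclockwise, so Στ = 0 gives N·4.803 = 234.8 + 401.6·d.
ΣFy = 0 ⇒ N_floor = 1032 N, so the maximum friction is μ_s·N_floor = 0.25×1032 = 258 N. ΣFx = 0 ⇒ N_wall = f, so at the slipping point N = 258 N.
Substituting: 258×4.803 = 234.8 + 401.6·d ⇒ d = (1239 − 234.8) / 401.6 = 2.5 m.

d ≈ 2.5 m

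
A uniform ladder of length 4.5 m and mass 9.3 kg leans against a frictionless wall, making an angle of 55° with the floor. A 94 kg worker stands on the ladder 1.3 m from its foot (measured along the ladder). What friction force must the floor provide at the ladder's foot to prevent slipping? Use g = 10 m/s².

f ≈ 223 N

Taking torques about the foot of the ladder:
Ladder weight 9.3×10 = 93 N acts at 2.25 m along the ladder; its horizontal arm is 2.25·cos55° = 1.291 m → τ = 120.1 N·m clockwise.
Worker: 94×10 = 940 N at 1.3 m → arm 0.7456 m → τ = 700.9 N·m clockwise.
Wall normal N acts horizontally at the top; its moment arm is the height L sinθ = 4.5·sin55° = 3.686 m, counterclockwise.
Στ = 0 ⇒ N × 3.686 = 821 ⇒ N = 223 N.
ΣFx = 0: friction at the foot balances the wall's push, so f = N_wall = 223 N.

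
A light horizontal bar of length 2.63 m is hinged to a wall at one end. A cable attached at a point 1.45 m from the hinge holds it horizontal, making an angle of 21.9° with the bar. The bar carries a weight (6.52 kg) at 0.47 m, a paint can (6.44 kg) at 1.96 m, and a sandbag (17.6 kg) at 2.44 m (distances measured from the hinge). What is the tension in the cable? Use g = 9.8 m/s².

T ≈ 1060 N

About the hinge:
Weight: 6.52 × 9.8 = 63.9 N down at 0.47 m → arm 0.47 m, τ = 63.9 × 0.47 = 30.03 N·m clockwise.
Paint can: 6.44 × 9.8 = 63.11 N down at 1.96 m → arm 1.96 m, τ = 63.11 × 1.96 = 123.7 N·m clockwise.
Sandbag: 17.6 × 9.8 = 172.5 N down at 2.44 m → arm 2.44 m, τ = 172.5 × 2.44 = 420.9 N·m clockwise.
Total clockwise load moment = 574.6 N·m.
The cable tension T acts at 1.45 m; only its component perpendicular to the bar, T sinθ, produces torque. sin 21.9° = 0.373.
Balancing moments: T × 1.45 × 0.373 = 574.6, giving T = 574.6 / 0.5408 = 1060 N.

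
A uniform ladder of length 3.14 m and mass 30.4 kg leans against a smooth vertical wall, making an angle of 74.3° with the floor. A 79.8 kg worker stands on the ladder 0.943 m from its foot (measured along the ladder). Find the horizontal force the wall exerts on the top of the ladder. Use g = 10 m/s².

About the foot of the ladder:
Ladder weight 30.4×10 = 304 N acts at 1.57 m along the ladder; its horizontal arm is 1.57·cos74.3° = 0.4248 m → τ = 129.1 N·m clockwise.
Worker: 79.8×10 = 798 N at 0.943 m → arm 0.2552 m → τ = 203.6 N·m clockwise.
Wall normal N acts horizontally at the top; its moment arm is the height L sinθ = 3.14·sin74.3° = 3.023 m, counterclockwise.
Balancing moments: N × 3.023 = 332.7, giving N = 110 N.

N_wall ≈ 110 N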